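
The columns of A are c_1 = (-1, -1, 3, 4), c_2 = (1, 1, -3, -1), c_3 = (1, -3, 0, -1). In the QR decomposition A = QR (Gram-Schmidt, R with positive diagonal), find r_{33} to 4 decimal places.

r_{33} = 3.1042

c_1 = (-1, -1, 3, 4); ‖c_1‖ = 5.1962, so e_1 = (-0.1925, -0.1925, 0.5774, 0.7698).
e_1·c_2 = (-0.1925)·1 + (-0.1925)·1 + 0.5774·(-3) + 0.7698·(-1) = -2.8868.
u_2 = c_2 + 2.8868·e_1 = (0.4444, 0.4444, -1.3333, 1.2222).
‖u_2‖ = 1.9149, so e_2 = (0.2321, 0.2321, -0.6963, 0.6383).
e_1·c_3 = (-0.1925)·1 + (-0.1925)·(-3) + 0.5774·0 + 0.7698·(-1) = -0.3849; e_2·c_3 = 0.2321·1 + 0.2321·(-3) + (-0.6963)·0 + 0.6383·(-1) = -1.1025.
u_3 = c_3 + 0.3849·e_1 + 1.1025·e_2 = (1.1818, -2.8182, -0.5455, 0.0000).
r_{33} = ‖u_3‖ = 3.1042.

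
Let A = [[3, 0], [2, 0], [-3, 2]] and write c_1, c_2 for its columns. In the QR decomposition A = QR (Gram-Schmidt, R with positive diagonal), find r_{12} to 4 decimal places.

r_{12} = -1.2792

c_1 = (3, 2, -3); ‖c_1‖ = 4.6904, so e_1 = (0.6396, 0.4264, -0.6396).
r_{12} = e_1·c_2 = -1.2792.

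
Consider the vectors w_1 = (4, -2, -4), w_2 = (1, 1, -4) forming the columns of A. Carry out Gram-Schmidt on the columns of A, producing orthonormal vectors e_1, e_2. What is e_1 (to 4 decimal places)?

w_1 = (4, -2, -4); ‖w_1‖ = 6.0000, so e_1 = (0.6667, -0.3333, -0.6667).

e_1 = (0.6667, -0.3333, -0.6667)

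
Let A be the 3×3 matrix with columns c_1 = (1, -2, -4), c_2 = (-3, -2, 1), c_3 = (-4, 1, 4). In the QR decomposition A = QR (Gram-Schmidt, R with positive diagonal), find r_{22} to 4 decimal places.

r_{22} = 3.6839

e_1 = c_1/‖c_1‖ = (1, -2, -4)/4.5826 = (0.2182, -0.4364, -0.8729).
r_{12} = e_1·c_2 = -0.6547.
u_2 = c_2 + 0.6547·e_1 = (-2.8571, -2.2857, 0.4286).
r_{22} = ‖u_2‖ = 3.6839.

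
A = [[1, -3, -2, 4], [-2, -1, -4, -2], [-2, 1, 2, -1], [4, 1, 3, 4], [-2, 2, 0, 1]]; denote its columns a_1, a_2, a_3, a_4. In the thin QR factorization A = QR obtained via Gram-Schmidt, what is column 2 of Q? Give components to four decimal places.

e_2 = (-0.7313, -0.3047, 0.2002, 0.3569, 0.4527)

e_1 = a_1/‖a_1‖ = (1, -2, -2, 4, -2)/5.3852 = (0.1857, -0.3714, -0.3714, 0.7428, -0.3714).
r_{12} = e_1·a_2 = -0.5571.
u_2 = a_2 + 0.5571·e_1 = (-2.8966, -1.2069, 0.7931, 1.4138, 1.7931).
‖u_2‖ = 3.9610, so e_2 = (-0.7313, -0.3047, 0.2002, 0.3569, 0.4527).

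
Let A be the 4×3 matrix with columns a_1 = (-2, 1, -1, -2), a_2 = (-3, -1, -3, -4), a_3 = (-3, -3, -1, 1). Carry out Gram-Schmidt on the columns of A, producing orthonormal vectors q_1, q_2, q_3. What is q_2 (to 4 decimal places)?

q_1 = a_1/‖a_1‖ = (-2, 1, -1, -2)/3.1623 = (-0.6325, 0.3162, -0.3162, -0.6325).
r_{12} = q_1·a_2 = 5.0596.
u_2 = a_2 − 5.0596·q_1 = (0.2000, -2.6000, -1.4000, -0.8000).
‖u_2‖ = 3.0659, so q_2 = (0.0652, -0.8480, -0.4566, -0.2609).

q_2 = (0.0652, -0.8480, -0.4566, -0.2609)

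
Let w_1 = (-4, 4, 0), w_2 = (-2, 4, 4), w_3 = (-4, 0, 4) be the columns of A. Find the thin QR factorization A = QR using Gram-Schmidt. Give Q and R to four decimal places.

Q = [[-0.7071, 0.2357, -0.6667], [0.7071, 0.2357, -0.6667], [0.0000, 0.9428, 0.3333]], R = [[5.6569, 4.2426, 2.8284], [0.0000, 4.2426, 2.8284], [0.0000, 0.0000, 4.0000]]

w_1 = (-4, 4, 0); ‖w_1‖ = 5.6569, so q_1 = (-0.7071, 0.7071, 0.0000).
q_1·w_2 = (-0.7071)·(-2) + 0.7071·4 + 0.0000·4 = 4.2426.
u_2 = w_2 − 4.2426·q_1 = (1.0000, 1.0000, 4.0000).
‖u_2‖ = 4.2426, so q_2 = (0.2357, 0.2357, 0.9428).
q_1·w_3 = (-0.7071)·(-4) + 0.7071·0 + 0.0000·4 = 2.8284; q_2·w_3 = 0.2357·(-4) + 0.2357·0 + 0.9428·4 = 2.8284.
u_3 = w_3 − 2.8284·q_1 − 2.8284·q_2 = (-2.6667, -2.6667, 1.3333).
‖u_3‖ = 4.0000, so q_3 = (-0.6667, -0.6667, 0.3333).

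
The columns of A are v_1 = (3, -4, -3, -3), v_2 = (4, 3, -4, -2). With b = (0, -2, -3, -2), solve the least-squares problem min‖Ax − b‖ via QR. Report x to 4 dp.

v_1 = (3, -4, -3, -3); ‖v_1‖ = 6.5574, so q_1 = (0.4575, -0.6100, -0.4575, -0.4575).
q_1·v_2 = 0.4575·4 + (-0.6100)·3 + (-0.4575)·(-4) + (-0.4575)·(-2) = 2.7450.
u_2 = v_2 − 2.7450·q_1 = (2.7442, 4.6744, -2.7442, -0.7442).
‖u_2‖ = 6.1209, so q_2 = (0.4483, 0.7637, -0.4483, -0.1216).
Qᵀb = (3.5075, 0.0608).
Back-substitute: x_2 = 0.0608/6.1209 = 0.0099.
x_1 = (3.5075 − 2.7450·0.0099)/6.5574 = 0.5307.

x = (0.5307, 0.0099)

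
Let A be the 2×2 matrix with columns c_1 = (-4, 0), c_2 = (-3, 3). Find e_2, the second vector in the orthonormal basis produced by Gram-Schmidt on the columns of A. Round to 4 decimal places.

e_1 = c_1/‖c_1‖ = (-4, 0)/4.0000 = (-1.0000, 0.0000).
r_{12} = e_1·c_2 = 3.0000.
u_2 = c_2 − 3.0000·e_1 = (0.0000, 3.0000).
‖u_2‖ = 3.0000, so e_2 = (0.0000, 1.0000).

e_2 = (0.0000, 1.0000)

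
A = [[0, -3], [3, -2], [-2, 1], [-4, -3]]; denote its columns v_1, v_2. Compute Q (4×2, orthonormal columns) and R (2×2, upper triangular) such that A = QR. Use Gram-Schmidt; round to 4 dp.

v_1 = (0, 3, -2, -4); ‖v_1‖ = 5.3852, so q_1 = (0.0000, 0.5571, -0.3714, -0.7428).
q_1·v_2 = 0.0000·(-3) + 0.5571·(-2) + (-0.3714)·1 + (-0.7428)·(-3) = 0.7428.
u_2 = v_2 − 0.7428·q_1 = (-3.0000, -2.4138, 1.2759, -2.4483).
‖u_2‖ = 4.7380, so q_2 = (-0.6332, -0.5095, 0.2693, -0.5167).

Q = [[0.0000, -0.6332], [0.5571, -0.5095], [-0.3714, 0.2693], [-0.7428, -0.5167]], R = [[5.3852, 0.7428], [0.0000, 4.7380]]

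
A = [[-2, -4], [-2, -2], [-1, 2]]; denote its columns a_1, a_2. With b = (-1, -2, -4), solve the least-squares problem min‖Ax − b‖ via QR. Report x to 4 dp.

x = (2.0690, -0.8621)

e_1 = a_1/‖a_1‖ = (-2, -2, -1)/3.0000 = (-0.6667, -0.6667, -0.3333).
r_{12} = e_1·a_2 = 3.3333.
u_2 = a_2 − 3.3333·e_1 = (-1.7778, 0.2222, 3.1111).
‖u_2‖ = 3.5901, so e_2 = (-0.4952, 0.0619, 0.8666).
Qᵀb = (3.3333, -3.0949).
Back-substitute: x_2 = -3.0949/3.5901 = -0.8621.
x_1 = (3.3333 − 3.3333·(-0.8621))/3.0000 = 2.0690.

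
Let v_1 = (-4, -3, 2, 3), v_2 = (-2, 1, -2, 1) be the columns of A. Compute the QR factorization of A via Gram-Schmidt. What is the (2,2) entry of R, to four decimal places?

v_1 = (-4, -3, 2, 3); ‖v_1‖ = 6.1644, so e_1 = (-0.6489, -0.4867, 0.3244, 0.4867).
e_1·v_2 = (-0.6489)·(-2) + (-0.4867)·1 + 0.3244·(-2) + 0.4867·1 = 0.6489.
u_2 = v_2 − 0.6489·e_1 = (-1.5789, 1.3158, -2.2105, 0.6842).
r_{22} = ‖u_2‖ = 3.0950.

r_{22} = 3.0950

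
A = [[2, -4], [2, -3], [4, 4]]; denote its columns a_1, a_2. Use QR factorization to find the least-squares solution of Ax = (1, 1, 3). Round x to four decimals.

a_1 = (2, 2, 4); ‖a_1‖ = 4.8990, so q_1 = (0.4082, 0.4082, 0.8165).
q_1·a_2 = 0.4082·(-4) + 0.4082·(-3) + 0.8165·4 = 0.4082.
u_2 = a_2 − 0.4082·q_1 = (-4.1667, -3.1667, 3.6667).
‖u_2‖ = 6.3901, so q_2 = (-0.6521, -0.4956, 0.5738).
Qᵀb = (3.2660, 0.5738).
Back-substitute: x_2 = 0.5738/6.3901 = 0.0898.
x_1 = (3.2660 − 0.4082·0.0898)/4.8990 = 0.6592.

x = (0.6592, 0.0898)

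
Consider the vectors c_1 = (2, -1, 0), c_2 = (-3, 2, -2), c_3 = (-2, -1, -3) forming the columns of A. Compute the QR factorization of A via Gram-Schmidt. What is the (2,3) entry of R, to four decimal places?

r_{23} = 2.5373

c_1 = (2, -1, 0); ‖c_1‖ = 2.2361, so e_1 = (0.8944, -0.4472, 0.0000).
e_1·c_2 = 0.8944·(-3) + (-0.4472)·2 + 0.0000·(-2) = -3.5777.
u_2 = c_2 + 3.5777·e_1 = (0.2000, 0.4000, -2.0000).
‖u_2‖ = 2.0494, so e_2 = (0.0976, 0.1952, -0.9759).
r_{23} = e_2·c_3 = 2.5373.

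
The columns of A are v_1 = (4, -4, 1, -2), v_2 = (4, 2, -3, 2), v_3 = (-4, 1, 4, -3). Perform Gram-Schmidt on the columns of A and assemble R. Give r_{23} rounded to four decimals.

v_1 = (4, -4, 1, -2); ‖v_1‖ = 6.0828, so q_1 = (0.6576, -0.6576, 0.1644, -0.3288).
q_1·v_2 = 0.6576·4 + (-0.6576)·2 + 0.1644·(-3) + (-0.3288)·2 = 0.1644.
u_2 = v_2 − 0.1644·q_1 = (3.8919, 2.1081, -3.0270, 2.0541).
‖u_2‖ = 5.7422, so q_2 = (0.6778, 0.3671, -0.5272, 0.3577).
r_{23} = q_2·v_3 = -5.5257.

r_{23} = -5.5257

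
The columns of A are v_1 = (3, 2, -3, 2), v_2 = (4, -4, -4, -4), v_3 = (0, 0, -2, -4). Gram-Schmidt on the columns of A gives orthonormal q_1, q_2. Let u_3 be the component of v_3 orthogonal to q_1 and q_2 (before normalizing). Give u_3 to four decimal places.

u_3 = (-1.0000, 2.0000, -1.0000, -2.0000)

v_1 = (3, 2, -3, 2); ‖v_1‖ = 5.0990, so q_1 = (0.5883, 0.3922, -0.5883, 0.3922).
q_1·v_2 = 0.5883·4 + 0.3922·(-4) + (-0.5883)·(-4) + 0.3922·(-4) = 1.5689.
u_2 = v_2 − 1.5689·q_1 = (3.0769, -4.6154, -3.0769, -4.6154).
‖u_2‖ = 7.8446, so q_2 = (0.3922, -0.5883, -0.3922, -0.5883).
q_1·v_3 = 0.5883·0 + 0.3922·0 + (-0.5883)·(-2) + 0.3922·(-4) = -0.3922; q_2·v_3 = 0.3922·0 + (-0.5883)·0 + (-0.3922)·(-2) + (-0.5883)·(-4) = 3.1379.
u_3 = v_3 + 0.3922·q_1 − 3.1379·q_2 = (-1.0000, 2.0000, -1.0000, -2.0000).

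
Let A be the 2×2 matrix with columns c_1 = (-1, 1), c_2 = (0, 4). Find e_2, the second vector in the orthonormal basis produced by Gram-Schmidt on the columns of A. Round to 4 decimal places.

e_2 = (0.7071, 0.7071)

c_1 = (-1, 1); ‖c_1‖ = 1.4142, so e_1 = (-0.7071, 0.7071).
e_1·c_2 = (-0.7071)·0 + 0.7071·4 = 2.8284.
u_2 = c_2 − 2.8284·e_1 = (2.0000, 2.0000).
‖u_2‖ = 2.8284, so e_2 = (0.7071, 0.7071).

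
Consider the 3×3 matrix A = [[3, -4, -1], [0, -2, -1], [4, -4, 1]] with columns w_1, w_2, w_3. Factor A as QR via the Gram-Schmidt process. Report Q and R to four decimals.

Q = [[0.6000, -0.2971, -0.7428], [0.0000, -0.9285, 0.3714], [0.8000, 0.2228, 0.5571]], R = [[5.0000, -5.6000, 0.2000], [0.0000, 2.1541, 1.4484], [0.0000, 0.0000, 0.9285]]

e_1 = w_1/‖w_1‖ = (3, 0, 4)/5.0000 = (0.6000, 0.0000, 0.8000).
r_{12} = e_1·w_2 = -5.6000.
u_2 = w_2 + 5.6000·e_1 = (-0.6400, -2.0000, 0.4800).
‖u_2‖ = 2.1541, so e_2 = (-0.2971, -0.9285, 0.2228).
r_{13} = e_1·w_3 = 0.2000; r_{23} = e_2·w_3 = 1.4484.
u_3 = w_3 − 0.2000·e_1 − 1.4484·e_2 = (-0.6897, 0.3448, 0.5172).
‖u_3‖ = 0.9285, so e_3 = (-0.7428, 0.3714, 0.5571).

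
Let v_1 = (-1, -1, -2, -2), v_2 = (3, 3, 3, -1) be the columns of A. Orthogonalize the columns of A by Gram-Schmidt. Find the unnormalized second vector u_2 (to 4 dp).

q_1 = v_1/‖v_1‖ = (-1, -1, -2, -2)/3.1623 = (-0.3162, -0.3162, -0.6325, -0.6325).
r_{12} = q_1·v_2 = -3.1623.
u_2 = v_2 + 3.1623·q_1 = (2.0000, 2.0000, 1.0000, -3.0000).

u_2 = (2.0000, 2.0000, 1.0000, -3.0000)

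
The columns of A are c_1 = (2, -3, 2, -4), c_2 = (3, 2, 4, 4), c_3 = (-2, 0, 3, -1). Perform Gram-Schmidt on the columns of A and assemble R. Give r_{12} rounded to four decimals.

r_{12} = -1.3926

c_1 = (2, -3, 2, -4); ‖c_1‖ = 5.7446, so e_1 = (0.3482, -0.5222, 0.3482, -0.6963).
r_{12} = e_1·c_2 = -1.3926.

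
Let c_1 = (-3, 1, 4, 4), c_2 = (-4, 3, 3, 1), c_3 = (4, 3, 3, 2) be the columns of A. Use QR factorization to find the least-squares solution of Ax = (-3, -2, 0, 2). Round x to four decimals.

e_1 = c_1/‖c_1‖ = (-3, 1, 4, 4)/6.4807 = (-0.4629, 0.1543, 0.6172, 0.6172).
r_{12} = e_1·c_2 = 4.7834.
u_2 = c_2 − 4.7834·e_1 = (-1.7857, 2.2619, 0.0476, -1.9524).
‖u_2‖ = 3.4812, so e_2 = (-0.5130, 0.6497, 0.0137, -0.5608).
r_{13} = e_1·c_3 = 1.6973; r_{23} = e_2·c_3 = -1.1832.
u_3 = c_3 − 1.6973·e_1 + 1.1832·e_2 = (4.1788, 3.5069, 1.9686, 0.2888).
‖u_3‖ = 5.8068, so e_3 = (0.7196, 0.6039, 0.3390, 0.0497).
Qᵀb = (2.3146, -0.8823, -3.2673).
Back-substitute: x_3 = -3.2673/5.8068 = -0.5627.
x_2 = (-0.8823 + 1.1832·(-0.5627))/3.4812 = -0.4447.
x_1 = (2.3146 − 4.7834·(-0.4447) − 1.6973·(-0.5627))/6.4807 = 0.8327.

x = (0.8327, -0.4447, -0.5627)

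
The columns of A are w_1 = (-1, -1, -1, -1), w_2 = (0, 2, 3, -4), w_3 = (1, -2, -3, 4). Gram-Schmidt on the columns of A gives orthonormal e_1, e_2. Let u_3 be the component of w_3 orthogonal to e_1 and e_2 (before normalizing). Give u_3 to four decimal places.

w_1 = (-1, -1, -1, -1); ‖w_1‖ = 2.0000, so e_1 = (-0.5000, -0.5000, -0.5000, -0.5000).
e_1·w_2 = (-0.5000)·0 + (-0.5000)·2 + (-0.5000)·3 + (-0.5000)·(-4) = -0.5000.
u_2 = w_2 + 0.5000·e_1 = (-0.2500, 1.7500, 2.7500, -4.2500).
‖u_2‖ = 5.3619, so e_2 = (-0.0466, 0.3264, 0.5129, -0.7926).
e_1·w_3 = (-0.5000)·1 + (-0.5000)·(-2) + (-0.5000)·(-3) + (-0.5000)·4 = 0.0000; e_2·w_3 = (-0.0466)·1 + 0.3264·(-2) + 0.5129·(-3) + (-0.7926)·4 = -5.4085.
u_3 = w_3 + 0.0000·e_1 + 5.4085·e_2 = (0.7478, -0.2348, -0.2261, -0.2870).

u_3 = (0.7478, -0.2348, -0.2261, -0.2870)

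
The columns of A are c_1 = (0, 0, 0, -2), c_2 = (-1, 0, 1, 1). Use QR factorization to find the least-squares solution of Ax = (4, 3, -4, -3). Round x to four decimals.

c_1 = (0, 0, 0, -2); ‖c_1‖ = 2.0000, so q_1 = (0.0000, 0.0000, 0.0000, -1.0000).
q_1·c_2 = 0.0000·(-1) + 0.0000·0 + 0.0000·1 + (-1.0000)·1 = -1.0000.
u_2 = c_2 + 1.0000·q_1 = (-1.0000, 0.0000, 1.0000, 0.0000).
‖u_2‖ = 1.4142, so q_2 = (-0.7071, 0.0000, 0.7071, 0.0000).
Qᵀb = (3.0000, -5.6569).
Back-substitute: x_2 = -5.6569/1.4142 = -4.0000.
x_1 = (3.0000 + 1.0000·(-4.0000))/2.0000 = -0.5000.

x = (-0.5000, -4.0000)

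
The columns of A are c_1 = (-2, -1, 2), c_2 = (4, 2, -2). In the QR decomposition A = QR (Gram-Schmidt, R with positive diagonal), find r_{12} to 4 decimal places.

r_{12} = -4.6667

c_1 = (-2, -1, 2); ‖c_1‖ = 3.0000, so e_1 = (-0.6667, -0.3333, 0.6667).
r_{12} = e_1·c_2 = -4.6667.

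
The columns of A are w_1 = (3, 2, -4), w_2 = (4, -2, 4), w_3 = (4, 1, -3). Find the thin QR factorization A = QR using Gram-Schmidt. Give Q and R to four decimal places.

w_1 = (3, 2, -4); ‖w_1‖ = 5.3852, so q_1 = (0.5571, 0.3714, -0.7428).
q_1·w_2 = 0.5571·4 + 0.3714·(-2) + (-0.7428)·4 = -1.4856.
u_2 = w_2 + 1.4856·q_1 = (4.8276, -1.4483, 2.8966).
‖u_2‖ = 5.8132, so q_2 = (0.8305, -0.2491, 0.4983).
q_1·w_3 = 0.5571·4 + 0.3714·1 + (-0.7428)·(-3) = 4.8281; q_2·w_3 = 0.8305·4 + (-0.2491)·1 + 0.4983·(-3) = 1.5779.
u_3 = w_3 − 4.8281·q_1 − 1.5779·q_2 = (0.0000, -0.4000, -0.2000).
‖u_3‖ = 0.4472, so q_3 = (0.0000, -0.8944, -0.4472).

Q = [[0.5571, 0.8305, 0.0000], [0.3714, -0.2491, -0.8944], [-0.7428, 0.4983, -0.4472]], R = [[5.3852, -1.4856, 4.8281], [0.0000, 5.8132, 1.5779], [0.0000, 0.0000, 0.4472]]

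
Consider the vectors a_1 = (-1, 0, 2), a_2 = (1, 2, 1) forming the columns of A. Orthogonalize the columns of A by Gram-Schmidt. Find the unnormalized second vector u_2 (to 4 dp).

u_2 = (1.2000, 2.0000, 0.6000)

a_1 = (-1, 0, 2); ‖a_1‖ = 2.2361, so e_1 = (-0.4472, 0.0000, 0.8944).
e_1·a_2 = (-0.4472)·1 + 0.0000·2 + 0.8944·1 = 0.4472.
u_2 = a_2 − 0.4472·e_1 = (1.2000, 2.0000, 0.6000).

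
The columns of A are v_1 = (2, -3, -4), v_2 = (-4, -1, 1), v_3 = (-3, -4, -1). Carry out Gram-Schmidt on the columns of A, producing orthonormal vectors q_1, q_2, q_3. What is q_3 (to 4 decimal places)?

q_3 = (0.3333, -0.6667, 0.6667)

q_1 = v_1/‖v_1‖ = (2, -3, -4)/5.3852 = (0.3714, -0.5571, -0.7428).
r_{12} = q_1·v_2 = -1.6713.
u_2 = v_2 + 1.6713·q_1 = (-3.3793, -1.9310, -0.2414).
‖u_2‖ = 3.8996, so q_2 = (-0.8666, -0.4952, -0.0619).
r_{13} = q_1·v_3 = 1.8570; r_{23} = q_2·v_3 = 4.6424.
u_3 = v_3 − 1.8570·q_1 − 4.6424·q_2 = (0.3333, -0.6667, 0.6667).
‖u_3‖ = 1.0000, so q_3 = (0.3333, -0.6667, 0.6667).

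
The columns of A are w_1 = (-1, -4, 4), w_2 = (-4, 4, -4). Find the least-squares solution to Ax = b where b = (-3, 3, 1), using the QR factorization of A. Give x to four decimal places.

w_1 = (-1, -4, 4); ‖w_1‖ = 5.7446, so e_1 = (-0.1741, -0.6963, 0.6963).
e_1·w_2 = (-0.1741)·(-4) + (-0.6963)·4 + 0.6963·(-4) = -4.8742.
u_2 = w_2 + 4.8742·e_1 = (-4.8485, 0.6061, -0.6061).
‖u_2‖ = 4.9237, so e_2 = (-0.9847, 0.1231, -0.1231).
Qᵀb = (-0.8704, 3.2004).
Back-substitute: x_2 = 3.2004/4.9237 = 0.6500.
x_1 = (-0.8704 + 4.8742·0.6500)/5.7446 = 0.4000.

x = (0.4000, 0.6500)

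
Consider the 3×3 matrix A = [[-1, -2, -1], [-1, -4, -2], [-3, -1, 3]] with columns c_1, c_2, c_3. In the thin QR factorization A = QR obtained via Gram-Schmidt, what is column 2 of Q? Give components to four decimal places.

c_1 = (-1, -1, -3); ‖c_1‖ = 3.3166, so q_1 = (-0.3015, -0.3015, -0.9045).
q_1·c_2 = (-0.3015)·(-2) + (-0.3015)·(-4) + (-0.9045)·(-1) = 2.7136.
u_2 = c_2 − 2.7136·q_1 = (-1.1818, -3.1818, 1.4545).
‖u_2‖ = 3.6927, so q_2 = (-0.3200, -0.8616, 0.3939).

q_2 = (-0.3200, -0.8616, 0.3939)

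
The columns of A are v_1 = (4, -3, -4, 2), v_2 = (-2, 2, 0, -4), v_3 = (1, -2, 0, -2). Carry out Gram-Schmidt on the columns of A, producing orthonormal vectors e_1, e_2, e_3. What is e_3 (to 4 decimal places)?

v_1 = (4, -3, -4, 2); ‖v_1‖ = 6.7082, so e_1 = (0.5963, -0.4472, -0.5963, 0.2981).
e_1·v_2 = 0.5963·(-2) + (-0.4472)·2 + (-0.5963)·0 + 0.2981·(-4) = -3.2796.
u_2 = v_2 + 3.2796·e_1 = (-0.0444, 0.5333, -1.9556, -3.0222).
‖u_2‖ = 3.6393, so e_2 = (-0.0122, 0.1465, -0.5373, -0.8304).
e_1·v_3 = 0.5963·1 + (-0.4472)·(-2) + (-0.5963)·0 + 0.2981·(-2) = 0.8944; e_2·v_3 = (-0.0122)·1 + 0.1465·(-2) + (-0.5373)·0 + (-0.8304)·(-2) = 1.3556.
u_3 = v_3 − 0.8944·e_1 − 1.3556·e_2 = (0.4832, -1.7987, 1.2617, -1.1409).
‖u_3‖ = 2.5224, so e_3 = (0.1916, -0.7131, 0.5002, -0.4523).

e_3 = (0.1916, -0.7131, 0.5002, -0.4523)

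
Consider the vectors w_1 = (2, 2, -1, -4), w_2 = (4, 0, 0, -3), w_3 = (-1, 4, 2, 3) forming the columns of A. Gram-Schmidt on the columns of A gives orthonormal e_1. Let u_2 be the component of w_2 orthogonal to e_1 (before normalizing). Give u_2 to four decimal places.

u_2 = (2.4000, -1.6000, 0.8000, 0.2000)

e_1 = w_1/‖w_1‖ = (2, 2, -1, -4)/5.0000 = (0.4000, 0.4000, -0.2000, -0.8000).
r_{12} = e_1·w_2 = 4.0000.
u_2 = w_2 − 4.0000·e_1 = (2.4000, -1.6000, 0.8000, 0.2000).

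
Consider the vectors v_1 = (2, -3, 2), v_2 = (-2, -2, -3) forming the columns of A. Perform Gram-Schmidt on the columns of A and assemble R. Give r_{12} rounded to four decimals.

q_1 = v_1/‖v_1‖ = (2, -3, 2)/4.1231 = (0.4851, -0.7276, 0.4851).
r_{12} = q_1·v_2 = -0.9701.

r_{12} = -0.9701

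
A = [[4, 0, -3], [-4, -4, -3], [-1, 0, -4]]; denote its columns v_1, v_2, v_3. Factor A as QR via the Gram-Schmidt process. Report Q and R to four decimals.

Q = [[0.6963, -0.6755, -0.2425], [-0.6963, -0.7177, 0.0000], [-0.1741, 0.1689, -0.9701]], R = [[5.7446, 2.7852, 0.6963], [0.0000, 2.8710, 3.5043], [0.0000, 0.0000, 4.6082]]

q_1 = v_1/‖v_1‖ = (4, -4, -1)/5.7446 = (0.6963, -0.6963, -0.1741).
r_{12} = q_1·v_2 = 2.7852.
u_2 = v_2 − 2.7852·q_1 = (-1.9394, -2.0606, 0.4848).
‖u_2‖ = 2.8710, so q_2 = (-0.6755, -0.7177, 0.1689).
r_{13} = q_1·v_3 = 0.6963; r_{23} = q_2·v_3 = 3.5043.
u_3 = v_3 − 0.6963·q_1 − 3.5043·q_2 = (-1.1176, 0.0000, -4.4706).
‖u_3‖ = 4.6082, so q_3 = (-0.2425, 0.0000, -0.9701).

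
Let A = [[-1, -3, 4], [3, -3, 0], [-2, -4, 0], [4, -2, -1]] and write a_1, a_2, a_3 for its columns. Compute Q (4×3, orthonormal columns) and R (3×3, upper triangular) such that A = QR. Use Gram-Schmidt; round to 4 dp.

e_1 = a_1/‖a_1‖ = (-1, 3, -2, 4)/5.4772 = (-0.1826, 0.5477, -0.3651, 0.7303).
r_{12} = e_1·a_2 = -1.0954.
u_2 = a_2 + 1.0954·e_1 = (-3.2000, -2.4000, -4.4000, -1.2000).
‖u_2‖ = 6.0663, so e_2 = (-0.5275, -0.3956, -0.7253, -0.1978).
r_{13} = e_1·a_3 = -1.4606; r_{23} = e_2·a_3 = -1.9122.
u_3 = a_3 + 1.4606·e_1 + 1.9122·e_2 = (2.7246, 0.0435, -1.9203, -0.3116).
‖u_3‖ = 3.3482, so e_3 = (0.8138, 0.0130, -0.5735, -0.0931).

Q = [[-0.1826, -0.5275, 0.8138], [0.5477, -0.3956, 0.0130], [-0.3651, -0.7253, -0.5735], [0.7303, -0.1978, -0.0931]], R = [[5.4772, -1.0954, -1.4606], [0.0000, 6.0663, -1.9122], [0.0000, 0.0000, 3.3482]]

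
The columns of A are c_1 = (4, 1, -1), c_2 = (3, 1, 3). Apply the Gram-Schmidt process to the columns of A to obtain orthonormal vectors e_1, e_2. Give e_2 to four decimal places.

c_1 = (4, 1, -1); ‖c_1‖ = 4.2426, so e_1 = (0.9428, 0.2357, -0.2357).
e_1·c_2 = 0.9428·3 + 0.2357·1 + (-0.2357)·3 = 2.3570.
u_2 = c_2 − 2.3570·e_1 = (0.7778, 0.4444, 3.5556).
‖u_2‖ = 3.6667, so e_2 = (0.2121, 0.1212, 0.9697).

e_2 = (0.2121, 0.1212, 0.9697)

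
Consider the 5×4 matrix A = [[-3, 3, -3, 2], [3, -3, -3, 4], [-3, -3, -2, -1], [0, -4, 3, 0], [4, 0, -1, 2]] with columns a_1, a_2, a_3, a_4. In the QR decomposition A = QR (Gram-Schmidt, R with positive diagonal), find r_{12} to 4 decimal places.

a_1 = (-3, 3, -3, 0, 4); ‖a_1‖ = 6.5574, so q_1 = (-0.4575, 0.4575, -0.4575, 0.0000, 0.6100).
r_{12} = q_1·a_2 = -1.3725.

r_{12} = -1.3725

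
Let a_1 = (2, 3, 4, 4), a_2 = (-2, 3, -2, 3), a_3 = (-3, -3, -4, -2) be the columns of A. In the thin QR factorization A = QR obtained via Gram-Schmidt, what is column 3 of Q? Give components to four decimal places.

e_3 = (-0.3915, -0.7101, 0.1675, 0.5608)

a_1 = (2, 3, 4, 4); ‖a_1‖ = 6.7082, so e_1 = (0.2981, 0.4472, 0.5963, 0.5963).
e_1·a_2 = 0.2981·(-2) + 0.4472·3 + 0.5963·(-2) + 0.5963·3 = 1.3416.
u_2 = a_2 − 1.3416·e_1 = (-2.4000, 2.4000, -2.8000, 2.2000).
‖u_2‖ = 4.9193, so e_2 = (-0.4879, 0.4879, -0.5692, 0.4472).
e_1·a_3 = 0.2981·(-3) + 0.4472·(-3) + 0.5963·(-4) + 0.5963·(-2) = -5.8138; e_2·a_3 = (-0.4879)·(-3) + 0.4879·(-3) + (-0.5692)·(-4) + 0.4472·(-2) = 1.3823.
u_3 = a_3 + 5.8138·e_1 − 1.3823·e_2 = (-0.5923, -1.0744, 0.2534, 0.8485).
‖u_3‖ = 1.5130, so e_3 = (-0.3915, -0.7101, 0.1675, 0.5608).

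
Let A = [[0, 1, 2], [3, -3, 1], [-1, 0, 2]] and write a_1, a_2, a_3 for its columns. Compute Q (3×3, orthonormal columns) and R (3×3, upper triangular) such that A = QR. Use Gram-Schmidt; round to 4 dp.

Q = [[0.0000, 0.7255, 0.6882], [0.9487, -0.2176, 0.2294], [-0.3162, -0.6529, 0.6882]], R = [[3.1623, -2.8460, 0.3162], [0.0000, 1.3784, -0.0725], [0.0000, 0.0000, 2.9824]]

e_1 = a_1/‖a_1‖ = (0, 3, -1)/3.1623 = (0.0000, 0.9487, -0.3162).
r_{12} = e_1·a_2 = -2.8460.
u_2 = a_2 + 2.8460·e_1 = (1.0000, -0.3000, -0.9000).
‖u_2‖ = 1.3784, so e_2 = (0.7255, -0.2176, -0.6529).
r_{13} = e_1·a_3 = 0.3162; r_{23} = e_2·a_3 = -0.0725.
u_3 = a_3 − 0.3162·e_1 + 0.0725·e_2 = (2.0526, 0.6842, 2.0526).
‖u_3‖ = 2.9824, so e_3 = (0.6882, 0.2294, 0.6882).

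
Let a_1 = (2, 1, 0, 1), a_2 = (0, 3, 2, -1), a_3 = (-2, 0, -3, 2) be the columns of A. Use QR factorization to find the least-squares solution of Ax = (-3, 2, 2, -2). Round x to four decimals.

a_1 = (2, 1, 0, 1); ‖a_1‖ = 2.4495, so e_1 = (0.8165, 0.4082, 0.0000, 0.4082).
e_1·a_2 = 0.8165·0 + 0.4082·3 + 0.0000·2 + 0.4082·(-1) = 0.8165.
u_2 = a_2 − 0.8165·e_1 = (-0.6667, 2.6667, 2.0000, -1.3333).
‖u_2‖ = 3.6515, so e_2 = (-0.1826, 0.7303, 0.5477, -0.3651).
e_1·a_3 = 0.8165·(-2) + 0.4082·0 + 0.0000·(-3) + 0.4082·2 = -0.8165; e_2·a_3 = (-0.1826)·(-2) + 0.7303·0 + 0.5477·(-3) + (-0.3651)·2 = -2.0083.
u_3 = a_3 + 0.8165·e_1 + 2.0083·e_2 = (-1.7000, 1.8000, -1.9000, 1.6000).
‖u_3‖ = 3.5071, so e_3 = (-0.4847, 0.5132, -0.5418, 0.4562).
Qᵀb = (-2.4495, 3.8341, 0.4847).
Back-substitute: x_3 = 0.4847/3.5071 = 0.1382.
x_2 = (3.8341 + 2.0083·0.1382)/3.6515 = 1.1260.
x_1 = (-2.4495 − 0.8165·1.1260 + 0.8165·0.1382)/2.4495 = -1.3293.

x = (-1.3293, 1.1260, 0.1382)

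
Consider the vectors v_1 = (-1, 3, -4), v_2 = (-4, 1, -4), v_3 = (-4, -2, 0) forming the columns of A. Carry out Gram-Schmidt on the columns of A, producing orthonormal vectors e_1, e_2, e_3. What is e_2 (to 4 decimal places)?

e_1 = v_1/‖v_1‖ = (-1, 3, -4)/5.0990 = (-0.1961, 0.5883, -0.7845).
r_{12} = e_1·v_2 = 4.5107.
u_2 = v_2 − 4.5107·e_1 = (-3.1154, -1.6538, -0.4615).
‖u_2‖ = 3.5572, so e_2 = (-0.8758, -0.4649, -0.1297).

e_2 = (-0.8758, -0.4649, -0.1297)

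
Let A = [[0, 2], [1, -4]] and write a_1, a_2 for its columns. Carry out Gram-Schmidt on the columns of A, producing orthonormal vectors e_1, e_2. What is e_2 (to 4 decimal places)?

e_1 = a_1/‖a_1‖ = (0, 1)/1.0000 = (0.0000, 1.0000).
r_{12} = e_1·a_2 = -4.0000.
u_2 = a_2 + 4.0000·e_1 = (2.0000, 0.0000).
‖u_2‖ = 2.0000, so e_2 = (1.0000, 0.0000).

e_2 = (1.0000, 0.0000)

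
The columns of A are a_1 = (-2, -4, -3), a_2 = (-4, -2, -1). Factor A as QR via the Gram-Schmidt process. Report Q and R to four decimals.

a_1 = (-2, -4, -3); ‖a_1‖ = 5.3852, so q_1 = (-0.3714, -0.7428, -0.5571).
q_1·a_2 = (-0.3714)·(-4) + (-0.7428)·(-2) + (-0.5571)·(-1) = 3.5282.
u_2 = a_2 − 3.5282·q_1 = (-2.6897, 0.6207, 0.9655).
‖u_2‖ = 2.9243, so q_2 = (-0.9197, 0.2122, 0.3302).

Q = [[-0.3714, -0.9197], [-0.7428, 0.2122], [-0.5571, 0.3302]], R = [[5.3852, 3.5282], [0.0000, 2.9243]]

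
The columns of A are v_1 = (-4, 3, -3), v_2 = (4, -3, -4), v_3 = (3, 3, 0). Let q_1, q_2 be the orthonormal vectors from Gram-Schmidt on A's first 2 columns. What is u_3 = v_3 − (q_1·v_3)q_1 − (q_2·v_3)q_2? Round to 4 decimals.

v_1 = (-4, 3, -3); ‖v_1‖ = 5.8310, so q_1 = (-0.6860, 0.5145, -0.5145).
q_1·v_2 = (-0.6860)·4 + 0.5145·(-3) + (-0.5145)·(-4) = -2.2295.
u_2 = v_2 + 2.2295·q_1 = (2.4706, -1.8529, -5.1471).
‖u_2‖ = 6.0025, so q_2 = (0.4116, -0.3087, -0.8575).
q_1·v_3 = (-0.6860)·3 + 0.5145·3 + (-0.5145)·0 = -0.5145; q_2·v_3 = 0.4116·3 + (-0.3087)·3 + (-0.8575)·0 = 0.3087.
u_3 = v_3 + 0.5145·q_1 − 0.3087·q_2 = (2.5200, 3.3600, 0.0000).

u_3 = (2.5200, 3.3600, 0.0000)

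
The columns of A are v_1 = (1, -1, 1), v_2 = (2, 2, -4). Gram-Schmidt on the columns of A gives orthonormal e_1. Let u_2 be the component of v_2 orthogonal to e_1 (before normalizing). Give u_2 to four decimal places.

u_2 = (3.3333, 0.6667, -2.6667)

e_1 = v_1/‖v_1‖ = (1, -1, 1)/1.7321 = (0.5774, -0.5774, 0.5774).
r_{12} = e_1·v_2 = -2.3094.
u_2 = v_2 + 2.3094·e_1 = (3.3333, 0.6667, -2.6667).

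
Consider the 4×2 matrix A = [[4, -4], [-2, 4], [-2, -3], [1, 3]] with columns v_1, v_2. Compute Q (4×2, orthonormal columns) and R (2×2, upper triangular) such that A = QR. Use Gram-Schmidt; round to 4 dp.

Q = [[0.8000, -0.2499], [-0.4000, 0.4373], [-0.4000, -0.6559], [0.2000, 0.5622]], R = [[5.0000, -3.0000], [0.0000, 6.4031]]

v_1 = (4, -2, -2, 1); ‖v_1‖ = 5.0000, so e_1 = (0.8000, -0.4000, -0.4000, 0.2000).
e_1·v_2 = 0.8000·(-4) + (-0.4000)·4 + (-0.4000)·(-3) + 0.2000·3 = -3.0000.
u_2 = v_2 + 3.0000·e_1 = (-1.6000, 2.8000, -4.2000, 3.6000).
‖u_2‖ = 6.4031, so e_2 = (-0.2499, 0.4373, -0.6559, 0.5622).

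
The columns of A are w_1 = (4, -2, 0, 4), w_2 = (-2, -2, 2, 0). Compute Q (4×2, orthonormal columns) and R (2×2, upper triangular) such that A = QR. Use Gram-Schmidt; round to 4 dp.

Q = [[0.6667, -0.4576], [-0.3333, -0.6537], [0.0000, 0.5883], [0.6667, 0.1307]], R = [[6.0000, -0.6667], [0.0000, 3.3993]]

e_1 = w_1/‖w_1‖ = (4, -2, 0, 4)/6.0000 = (0.6667, -0.3333, 0.0000, 0.6667).
r_{12} = e_1·w_2 = -0.6667.
u_2 = w_2 + 0.6667·e_1 = (-1.5556, -2.2222, 2.0000, 0.4444).
‖u_2‖ = 3.3993, so e_2 = (-0.4576, -0.6537, 0.5883, 0.1307).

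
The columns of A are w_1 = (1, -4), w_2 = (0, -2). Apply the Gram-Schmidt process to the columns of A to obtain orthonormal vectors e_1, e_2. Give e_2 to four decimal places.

w_1 = (1, -4); ‖w_1‖ = 4.1231, so e_1 = (0.2425, -0.9701).
e_1·w_2 = 0.2425·0 + (-0.9701)·(-2) = 1.9403.
u_2 = w_2 − 1.9403·e_1 = (-0.4706, -0.1176).
‖u_2‖ = 0.4851, so e_2 = (-0.9701, -0.2425).

e_2 = (-0.9701, -0.2425)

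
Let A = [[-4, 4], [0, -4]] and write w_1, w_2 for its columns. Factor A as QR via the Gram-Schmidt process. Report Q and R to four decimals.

Q = [[-1.0000, 0.0000], [0.0000, -1.0000]], R = [[4.0000, -4.0000], [0.0000, 4.0000]]

w_1 = (-4, 0); ‖w_1‖ = 4.0000, so q_1 = (-1.0000, 0.0000).
q_1·w_2 = (-1.0000)·4 + 0.0000·(-4) = -4.0000.
u_2 = w_2 + 4.0000·q_1 = (0.0000, -4.0000).
‖u_2‖ = 4.0000, so q_2 = (0.0000, -1.0000).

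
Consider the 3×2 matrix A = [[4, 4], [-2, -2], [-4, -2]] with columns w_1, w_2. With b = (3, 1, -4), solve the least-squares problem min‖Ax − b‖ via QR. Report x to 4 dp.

w_1 = (4, -2, -4); ‖w_1‖ = 6.0000, so q_1 = (0.6667, -0.3333, -0.6667).
q_1·w_2 = 0.6667·4 + (-0.3333)·(-2) + (-0.6667)·(-2) = 4.6667.
u_2 = w_2 − 4.6667·q_1 = (0.8889, -0.4444, 1.1111).
‖u_2‖ = 1.4907, so q_2 = (0.5963, -0.2981, 0.7454).
Qᵀb = (4.3333, -1.4907).
Back-substitute: x_2 = -1.4907/1.4907 = -1.0000.
x_1 = (4.3333 − 4.6667·(-1.0000))/6.0000 = 1.5000.

x = (1.5000, -1.0000)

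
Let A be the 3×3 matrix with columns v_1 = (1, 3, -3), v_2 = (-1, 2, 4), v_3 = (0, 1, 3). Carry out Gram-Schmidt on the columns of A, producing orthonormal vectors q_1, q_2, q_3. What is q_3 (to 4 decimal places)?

v_1 = (1, 3, -3); ‖v_1‖ = 4.3589, so q_1 = (0.2294, 0.6882, -0.6882).
q_1·v_2 = 0.2294·(-1) + 0.6882·2 + (-0.6882)·4 = -1.6059.
u_2 = v_2 + 1.6059·q_1 = (-0.6316, 3.1053, 2.8947).
‖u_2‖ = 4.2920, so q_2 = (-0.1472, 0.7235, 0.6745).
q_1·v_3 = 0.2294·0 + 0.6882·1 + (-0.6882)·3 = -1.3765; q_2·v_3 = (-0.1472)·0 + 0.7235·1 + 0.6745·3 = 2.7469.
u_3 = v_3 + 1.3765·q_1 − 2.7469·q_2 = (0.7200, -0.0400, 0.2000).
‖u_3‖ = 0.7483, so q_3 = (0.9621, -0.0535, 0.2673).

q_3 = (0.9621, -0.0535, 0.2673)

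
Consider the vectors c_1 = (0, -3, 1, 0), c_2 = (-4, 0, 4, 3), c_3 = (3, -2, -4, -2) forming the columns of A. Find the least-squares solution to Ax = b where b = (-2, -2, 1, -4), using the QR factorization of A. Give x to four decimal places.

x = (1.2847, -0.9591, -1.0054)

q_1 = c_1/‖c_1‖ = (0, -3, 1, 0)/3.1623 = (0.0000, -0.9487, 0.3162, 0.0000).
r_{12} = q_1·c_2 = 1.2649.
u_2 = c_2 − 1.2649·q_1 = (-4.0000, 1.2000, 3.6000, 3.0000).
‖u_2‖ = 6.2769, so q_2 = (-0.6373, 0.1912, 0.5735, 0.4779).
r_{13} = q_1·c_3 = 0.6325; r_{23} = q_2·c_3 = -5.5441.
u_3 = c_3 − 0.6325·q_1 + 5.5441·q_2 = (-0.5330, -0.3401, -1.0203, 0.6497).
‖u_3‖ = 1.3649, so q_3 = (-0.3905, -0.2492, -0.7475, 0.4760).
Qᵀb = (2.2136, -0.4461, -1.3723).
Back-substitute: x_3 = -1.3723/1.3649 = -1.0054.
x_2 = (-0.4461 + 5.5441·(-1.0054))/6.2769 = -0.9591.
x_1 = (2.2136 − 1.2649·(-0.9591) − 0.6325·(-1.0054))/3.1623 = 1.2847.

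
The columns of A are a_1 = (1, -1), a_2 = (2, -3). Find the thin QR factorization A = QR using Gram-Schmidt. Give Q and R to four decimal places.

a_1 = (1, -1); ‖a_1‖ = 1.4142, so q_1 = (0.7071, -0.7071).
q_1·a_2 = 0.7071·2 + (-0.7071)·(-3) = 3.5355.
u_2 = a_2 − 3.5355·q_1 = (-0.5000, -0.5000).
‖u_2‖ = 0.7071, so q_2 = (-0.7071, -0.7071).

Q = [[0.7071, -0.7071], [-0.7071, -0.7071]], R = [[1.4142, 3.5355], [0.0000, 0.7071]]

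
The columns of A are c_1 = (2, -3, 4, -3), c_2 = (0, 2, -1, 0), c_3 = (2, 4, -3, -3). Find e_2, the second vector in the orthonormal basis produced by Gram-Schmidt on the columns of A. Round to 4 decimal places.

e_2 = (0.3420, 0.7866, 0.0342, -0.5130)

e_1 = c_1/‖c_1‖ = (2, -3, 4, -3)/6.1644 = (0.3244, -0.4867, 0.6489, -0.4867).
r_{12} = e_1·c_2 = -1.6222.
u_2 = c_2 + 1.6222·e_1 = (0.5263, 1.2105, 0.0526, -0.7895).
‖u_2‖ = 1.5390, so e_2 = (0.3420, 0.7866, 0.0342, -0.5130).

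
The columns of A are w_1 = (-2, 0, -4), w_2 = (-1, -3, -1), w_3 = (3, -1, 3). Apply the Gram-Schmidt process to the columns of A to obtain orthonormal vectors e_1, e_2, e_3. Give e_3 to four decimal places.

e_3 = (0.8847, -0.1474, -0.4423)

w_1 = (-2, 0, -4); ‖w_1‖ = 4.4721, so e_1 = (-0.4472, 0.0000, -0.8944).
e_1·w_2 = (-0.4472)·(-1) + 0.0000·(-3) + (-0.8944)·(-1) = 1.3416.
u_2 = w_2 − 1.3416·e_1 = (-0.4000, -3.0000, 0.2000).
‖u_2‖ = 3.0332, so e_2 = (-0.1319, -0.9891, 0.0659).
e_1·w_3 = (-0.4472)·3 + 0.0000·(-1) + (-0.8944)·3 = -4.0249; e_2·w_3 = (-0.1319)·3 + (-0.9891)·(-1) + 0.0659·3 = 0.7913.
u_3 = w_3 + 4.0249·e_1 − 0.7913·e_2 = (1.3043, -0.2174, -0.6522).
‖u_3‖ = 1.4744, so e_3 = (0.8847, -0.1474, -0.4423).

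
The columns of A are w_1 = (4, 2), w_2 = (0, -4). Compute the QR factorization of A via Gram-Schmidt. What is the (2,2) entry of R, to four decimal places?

r_{22} = 3.5777

w_1 = (4, 2); ‖w_1‖ = 4.4721, so e_1 = (0.8944, 0.4472).
e_1·w_2 = 0.8944·0 + 0.4472·(-4) = -1.7889.
u_2 = w_2 + 1.7889·e_1 = (1.6000, -3.2000).
r_{22} = ‖u_2‖ = 3.5777.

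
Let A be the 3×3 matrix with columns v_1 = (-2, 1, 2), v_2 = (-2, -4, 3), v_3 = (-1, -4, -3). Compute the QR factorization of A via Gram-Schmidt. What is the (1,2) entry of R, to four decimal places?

v_1 = (-2, 1, 2); ‖v_1‖ = 3.0000, so e_1 = (-0.6667, 0.3333, 0.6667).
r_{12} = e_1·v_2 = 2.0000.

r_{12} = 2.0000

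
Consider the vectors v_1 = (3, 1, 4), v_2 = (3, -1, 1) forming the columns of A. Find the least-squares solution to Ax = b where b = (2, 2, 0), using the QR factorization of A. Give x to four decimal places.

q_1 = v_1/‖v_1‖ = (3, 1, 4)/5.0990 = (0.5883, 0.1961, 0.7845).
r_{12} = q_1·v_2 = 2.3534.
u_2 = v_2 − 2.3534·q_1 = (1.6154, -1.4615, -0.8462).
‖u_2‖ = 2.3370, so q_2 = (0.6912, -0.6254, -0.3621).
Qᵀb = (1.5689, 0.1317).
Back-substitute: x_2 = 0.1317/2.3370 = 0.0563.
x_1 = (1.5689 − 2.3534·0.0563)/5.0990 = 0.2817.

x = (0.2817, 0.0563)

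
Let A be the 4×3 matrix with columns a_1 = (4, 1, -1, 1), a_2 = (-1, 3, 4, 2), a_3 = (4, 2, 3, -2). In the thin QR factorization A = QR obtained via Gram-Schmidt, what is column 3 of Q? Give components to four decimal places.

e_3 = (0.3227, 0.0061, 0.4831, -0.8139)

e_1 = a_1/‖a_1‖ = (4, 1, -1, 1)/4.3589 = (0.9177, 0.2294, -0.2294, 0.2294).
r_{12} = e_1·a_2 = -0.6882.
u_2 = a_2 + 0.6882·e_1 = (-0.3684, 3.1579, 3.8421, 2.1579).
‖u_2‖ = 5.4338, so e_2 = (-0.0678, 0.5812, 0.7071, 0.3971).
r_{13} = e_1·a_3 = 2.9824; r_{23} = e_2·a_3 = 2.2181.
u_3 = a_3 − 2.9824·e_1 − 2.2181·e_2 = (1.4135, 0.0267, 2.1159, -3.5651).
‖u_3‖ = 4.3801, so e_3 = (0.3227, 0.0061, 0.4831, -0.8139).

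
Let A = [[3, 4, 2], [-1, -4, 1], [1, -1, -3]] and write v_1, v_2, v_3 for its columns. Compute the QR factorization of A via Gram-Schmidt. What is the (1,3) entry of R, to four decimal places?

r_{13} = 0.6030

q_1 = v_1/‖v_1‖ = (3, -1, 1)/3.3166 = (0.9045, -0.3015, 0.3015).
r_{13} = q_1·v_3 = 0.6030.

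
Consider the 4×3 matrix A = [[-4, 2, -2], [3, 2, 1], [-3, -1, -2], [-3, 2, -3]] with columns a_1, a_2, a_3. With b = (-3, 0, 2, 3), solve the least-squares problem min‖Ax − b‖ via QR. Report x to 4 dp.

x = (2.0263, -1.0694, -3.6722)

q_1 = a_1/‖a_1‖ = (-4, 3, -3, -3)/6.5574 = (-0.6100, 0.4575, -0.4575, -0.4575).
r_{12} = q_1·a_2 = -0.7625.
u_2 = a_2 + 0.7625·q_1 = (1.5349, 2.3488, -1.3488, 1.6512).
‖u_2‖ = 3.5240, so q_2 = (0.4356, 0.6665, -0.3828, 0.4685).
r_{13} = q_1·a_3 = 3.9650; r_{23} = q_2·a_3 = -0.8447.
u_3 = a_3 − 3.9650·q_1 + 0.8447·q_2 = (0.7865, -0.2509, -0.5094, -0.7903).
‖u_3‖ = 1.2512, so q_3 = (0.6286, -0.2006, -0.4071, -0.6316).
Qᵀb = (-0.4575, -0.6665, -4.5948).
Back-substitute: x_3 = -4.5948/1.2512 = -3.6722.
x_2 = (-0.6665 + 0.8447·(-3.6722))/3.5240 = -1.0694.
x_1 = (-0.4575 + 0.7625·(-1.0694) − 3.9650·(-3.6722))/6.5574 = 2.0263.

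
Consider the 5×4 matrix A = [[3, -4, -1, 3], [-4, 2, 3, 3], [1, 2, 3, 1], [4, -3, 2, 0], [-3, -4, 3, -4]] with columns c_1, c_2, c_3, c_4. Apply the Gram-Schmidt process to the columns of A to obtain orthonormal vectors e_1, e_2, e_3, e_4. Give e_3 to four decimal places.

c_1 = (3, -4, 1, 4, -3); ‖c_1‖ = 7.1414, so e_1 = (0.4201, -0.5601, 0.1400, 0.5601, -0.4201).
e_1·c_2 = 0.4201·(-4) + (-0.5601)·2 + 0.1400·2 + 0.5601·(-3) + (-0.4201)·(-4) = -2.5205.
u_2 = c_2 + 2.5205·e_1 = (-2.9412, 0.5882, 2.3529, -1.5882, -5.0588).
‖u_2‖ = 6.5305, so e_2 = (-0.4504, 0.0901, 0.3603, -0.2432, -0.7746).
e_1·c_3 = 0.4201·(-1) + (-0.5601)·3 + 0.1400·3 + 0.5601·2 + (-0.4201)·3 = -1.8204; e_2·c_3 = (-0.4504)·(-1) + 0.0901·3 + 0.3603·3 + (-0.2432)·2 + (-0.7746)·3 = -1.0088.
u_3 = c_3 + 1.8204·e_1 + 1.0088·e_2 = (-0.6897, 2.0713, 3.6184, 2.7743, 1.4538).
‖u_3‖ = 5.2601, so e_3 = (-0.1311, 0.3938, 0.6879, 0.5274, 0.2764).

e_3 = (-0.1311, 0.3938, 0.6879, 0.5274, 0.2764)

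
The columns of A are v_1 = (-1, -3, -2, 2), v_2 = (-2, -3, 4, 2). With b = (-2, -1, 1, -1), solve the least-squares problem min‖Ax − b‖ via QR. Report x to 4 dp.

x = (-0.0550, 0.2844)

v_1 = (-1, -3, -2, 2); ‖v_1‖ = 4.2426, so q_1 = (-0.2357, -0.7071, -0.4714, 0.4714).
q_1·v_2 = (-0.2357)·(-2) + (-0.7071)·(-3) + (-0.4714)·4 + 0.4714·2 = 1.6499.
u_2 = v_2 − 1.6499·q_1 = (-1.6111, -1.8333, 4.7778, 1.2222).
‖u_2‖ = 5.5025, so q_2 = (-0.2928, -0.3332, 0.8683, 0.2221).
Qᵀb = (0.2357, 1.5649).
Back-substitute: x_2 = 1.5649/5.5025 = 0.2844.
x_1 = (0.2357 − 1.6499·0.2844)/4.2426 = -0.0550.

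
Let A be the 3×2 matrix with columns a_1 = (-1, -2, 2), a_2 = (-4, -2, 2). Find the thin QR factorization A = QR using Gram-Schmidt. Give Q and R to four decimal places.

q_1 = a_1/‖a_1‖ = (-1, -2, 2)/3.0000 = (-0.3333, -0.6667, 0.6667).
r_{12} = q_1·a_2 = 4.0000.
u_2 = a_2 − 4.0000·q_1 = (-2.6667, 0.6667, -0.6667).
‖u_2‖ = 2.8284, so q_2 = (-0.9428, 0.2357, -0.2357).

Q = [[-0.3333, -0.9428], [-0.6667, 0.2357], [0.6667, -0.2357]], R = [[3.0000, 4.0000], [0.0000, 2.8284]]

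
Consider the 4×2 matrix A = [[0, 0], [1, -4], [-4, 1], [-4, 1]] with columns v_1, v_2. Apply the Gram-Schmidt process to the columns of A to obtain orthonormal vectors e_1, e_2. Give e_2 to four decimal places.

v_1 = (0, 1, -4, -4); ‖v_1‖ = 5.7446, so e_1 = (0.0000, 0.1741, -0.6963, -0.6963).
e_1·v_2 = 0.0000·0 + 0.1741·(-4) + (-0.6963)·1 + (-0.6963)·1 = -2.0889.
u_2 = v_2 + 2.0889·e_1 = (0.0000, -3.6364, -0.4545, -0.4545).
‖u_2‖ = 3.6927, so e_2 = (0.0000, -0.9847, -0.1231, -0.1231).

e_2 = (0.0000, -0.9847, -0.1231, -0.1231)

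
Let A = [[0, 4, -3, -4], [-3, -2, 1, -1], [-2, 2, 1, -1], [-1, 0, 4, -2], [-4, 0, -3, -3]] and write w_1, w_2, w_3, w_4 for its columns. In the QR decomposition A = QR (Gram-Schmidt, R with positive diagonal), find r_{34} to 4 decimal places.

r_{34} = 0.0504

w_1 = (0, -3, -2, -1, -4); ‖w_1‖ = 5.4772, so e_1 = (0.0000, -0.5477, -0.3651, -0.1826, -0.7303).
e_1·w_2 = 0.0000·4 + (-0.5477)·(-2) + (-0.3651)·2 + (-0.1826)·0 + (-0.7303)·0 = 0.3651.
u_2 = w_2 − 0.3651·e_1 = (4.0000, -1.8000, 2.1333, 0.0667, 0.2667).
‖u_2‖ = 4.8854, so e_2 = (0.8188, -0.3684, 0.4367, 0.0136, 0.0546).
e_1·w_3 = 0.0000·(-3) + (-0.5477)·1 + (-0.3651)·1 + (-0.1826)·4 + (-0.7303)·(-3) = 0.5477; e_2·w_3 = 0.8188·(-3) + (-0.3684)·1 + 0.4367·1 + 0.0136·4 + 0.0546·(-3) = -2.4973.
u_3 = w_3 − 0.5477·e_1 + 2.4973·e_2 = (-0.9553, 0.3799, 2.2905, 4.1341, -2.4637).
‖u_3‖ = 5.4280, so e_3 = (-0.1760, 0.0700, 0.4220, 0.7616, -0.4539).
r_{34} = e_3·w_4 = 0.0504.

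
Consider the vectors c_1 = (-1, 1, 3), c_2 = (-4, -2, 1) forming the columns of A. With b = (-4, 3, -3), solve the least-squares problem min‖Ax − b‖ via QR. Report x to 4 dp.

x = (-0.3738, 0.4223)

e_1 = c_1/‖c_1‖ = (-1, 1, 3)/3.3166 = (-0.3015, 0.3015, 0.9045).
r_{12} = e_1·c_2 = 1.5076.
u_2 = c_2 − 1.5076·e_1 = (-3.5455, -2.4545, -0.3636).
‖u_2‖ = 4.3275, so e_2 = (-0.8193, -0.5672, -0.0840).
Qᵀb = (-0.6030, 1.8276).
Back-substitute: x_2 = 1.8276/4.3275 = 0.4223.
x_1 = (-0.6030 − 1.5076·0.4223)/3.3166 = -0.3738.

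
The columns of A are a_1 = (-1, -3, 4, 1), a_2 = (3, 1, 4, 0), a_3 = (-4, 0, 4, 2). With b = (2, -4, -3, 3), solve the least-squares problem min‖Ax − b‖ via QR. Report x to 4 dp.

x = (1.0645, -0.6452, -0.9677)

a_1 = (-1, -3, 4, 1); ‖a_1‖ = 5.1962, so q_1 = (-0.1925, -0.5774, 0.7698, 0.1925).
q_1·a_2 = (-0.1925)·3 + (-0.5774)·1 + 0.7698·4 + 0.1925·0 = 1.9245.
u_2 = a_2 − 1.9245·q_1 = (3.3704, 2.1111, 2.5185, -0.3704).
‖u_2‖ = 4.7219, so q_2 = (0.7138, 0.4471, 0.5334, -0.0784).
q_1·a_3 = (-0.1925)·(-4) + (-0.5774)·0 + 0.7698·4 + 0.1925·2 = 4.2339; q_2·a_3 = 0.7138·(-4) + 0.4471·0 + 0.5334·4 + (-0.0784)·2 = -0.8785.
u_3 = a_3 − 4.2339·q_1 + 0.8785·q_2 = (-2.5581, 2.8372, 1.2093, 1.1163).
‖u_3‖ = 4.1596, so q_3 = (-0.6150, 0.6821, 0.2907, 0.2684).
Qᵀb = (0.1925, -2.1962, -4.0254).
Back-substitute: x_3 = -4.0254/4.1596 = -0.9677.
x_2 = (-2.1962 + 0.8785·(-0.9677))/4.7219 = -0.6452.
x_1 = (0.1925 − 1.9245·(-0.6452) − 4.2339·(-0.9677))/5.1962 = 1.0645.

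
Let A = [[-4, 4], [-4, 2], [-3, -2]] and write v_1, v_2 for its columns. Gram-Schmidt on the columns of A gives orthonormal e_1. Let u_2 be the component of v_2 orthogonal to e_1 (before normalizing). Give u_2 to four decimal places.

u_2 = (2.2439, 0.2439, -3.3171)

v_1 = (-4, -4, -3); ‖v_1‖ = 6.4031, so e_1 = (-0.6247, -0.6247, -0.4685).
e_1·v_2 = (-0.6247)·4 + (-0.6247)·2 + (-0.4685)·(-2) = -2.8111.
u_2 = v_2 + 2.8111·e_1 = (2.2439, 0.2439, -3.3171).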